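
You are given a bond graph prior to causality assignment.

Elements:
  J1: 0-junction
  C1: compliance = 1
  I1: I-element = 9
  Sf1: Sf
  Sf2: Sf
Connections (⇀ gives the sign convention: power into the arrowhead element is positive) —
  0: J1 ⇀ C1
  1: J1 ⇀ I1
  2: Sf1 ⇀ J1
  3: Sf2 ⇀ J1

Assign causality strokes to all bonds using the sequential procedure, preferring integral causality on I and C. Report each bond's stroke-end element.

β2 |Sf1  (Sf1 (Sf) sets flow on bond)
β3 |Sf2  (source Sf2 imposes f)
β0 |J1  (prefer integral on C1)
β1 |I1  (J1: bond 0 brought effort, rest push out)

b0 stroke→J1
b1 stroke→I1
b2 stroke→Sf1
b3 stroke→Sf2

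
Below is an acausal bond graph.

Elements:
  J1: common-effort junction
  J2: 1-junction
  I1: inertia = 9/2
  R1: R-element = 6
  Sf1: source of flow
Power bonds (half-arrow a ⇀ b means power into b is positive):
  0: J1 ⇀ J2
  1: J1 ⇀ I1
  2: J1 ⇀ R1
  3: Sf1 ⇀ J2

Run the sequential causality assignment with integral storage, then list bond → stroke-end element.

bond 0 stroke at J2
bond 1 stroke at I1
bond 2 stroke at J1
bond 3 stroke at Sf1

β3 →Sf1  (source Sf1 imposes f)
β0 →J2  (common-f at J2 fixed by 3)
β1 →I1  (I1: I, integral causality)
β2 →J1  (only one effort-in slot at J1)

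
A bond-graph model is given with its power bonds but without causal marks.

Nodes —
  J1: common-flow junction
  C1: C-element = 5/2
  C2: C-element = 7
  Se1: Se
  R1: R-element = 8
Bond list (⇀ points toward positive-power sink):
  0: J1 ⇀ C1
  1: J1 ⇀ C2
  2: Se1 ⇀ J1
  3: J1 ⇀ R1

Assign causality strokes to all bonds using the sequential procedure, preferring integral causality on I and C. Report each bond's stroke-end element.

b2 stroke at J1  (Se1 fixes effort; stroke away)
b0 stroke at J1  (C1 outputs effort q/C1)
b1 stroke at J1  (C2: C, integral causality)
b3 stroke at R1  (J1: last free bond brings flow in)

bond 0 →J1
bond 1 →J1
bond 2 →J1
bond 3 →R1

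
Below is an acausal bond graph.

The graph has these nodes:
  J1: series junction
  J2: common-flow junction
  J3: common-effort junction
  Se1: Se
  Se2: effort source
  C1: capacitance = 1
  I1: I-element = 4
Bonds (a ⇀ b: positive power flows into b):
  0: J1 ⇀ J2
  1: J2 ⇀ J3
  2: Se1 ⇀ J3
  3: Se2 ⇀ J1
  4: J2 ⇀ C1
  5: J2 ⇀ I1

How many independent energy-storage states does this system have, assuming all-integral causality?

b2 →J3  (Se1 fixes effort; stroke away)
b3 →J1  (Se2 fixes effort; stroke away)
b0 →J2  (only one flow-in slot at J1)
b1 →J2  (common-e at J3 fixed by 2)
b4 →J2  (C1 outputs effort q/C1)
b5 →I1  (only one flow-in slot at J2)

2  (C1, I1 all integral)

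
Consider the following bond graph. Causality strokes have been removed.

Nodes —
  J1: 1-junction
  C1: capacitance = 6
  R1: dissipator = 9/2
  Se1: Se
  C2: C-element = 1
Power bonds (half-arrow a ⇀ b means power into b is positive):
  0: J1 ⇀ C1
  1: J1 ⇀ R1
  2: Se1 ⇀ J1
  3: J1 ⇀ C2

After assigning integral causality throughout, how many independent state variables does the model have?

2  (C1, C2 all integral)

β2 stroke at J1  (Se1 fixes effort; stroke away)
β0 stroke at J1  (prefer integral on C1)
β3 stroke at J1  (C2 integral (e out))
β1 stroke at R1  (J1 needs exactly one f-in)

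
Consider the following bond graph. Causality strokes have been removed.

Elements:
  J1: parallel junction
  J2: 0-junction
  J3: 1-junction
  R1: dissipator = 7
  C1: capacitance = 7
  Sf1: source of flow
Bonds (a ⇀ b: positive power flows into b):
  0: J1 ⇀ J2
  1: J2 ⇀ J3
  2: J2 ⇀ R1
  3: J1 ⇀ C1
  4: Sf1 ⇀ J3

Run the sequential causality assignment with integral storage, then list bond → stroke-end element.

bond 4 stroke→Sf1  (source Sf1 imposes f)
bond 1 stroke→J3  (J3 flow already set via bond 4)
bond 3 stroke→J1  (prefer integral on C1)
bond 0 stroke→J2  (J1 effort already set via bond 3)
bond 2 stroke→R1  (common-e at J2 fixed by 0)

b0 stroke at J2
b1 stroke at J3
b2 stroke at R1
b3 stroke at J1
b4 stroke at Sf1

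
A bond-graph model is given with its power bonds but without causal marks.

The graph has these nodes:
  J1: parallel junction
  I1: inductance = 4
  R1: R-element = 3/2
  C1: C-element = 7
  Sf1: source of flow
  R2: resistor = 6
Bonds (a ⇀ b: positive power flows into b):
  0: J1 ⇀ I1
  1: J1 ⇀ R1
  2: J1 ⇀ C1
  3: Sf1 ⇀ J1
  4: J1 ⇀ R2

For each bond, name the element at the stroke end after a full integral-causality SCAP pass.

b0 →I1
b1 →R1
b2 →J1
b3 →Sf1
b4 →R2

bond 3 →Sf1  (Sf1 (Sf) sets flow on bond)
bond 0 →I1  (I1: I, integral causality)
bond 2 →J1  (C1: C, integral causality)
bond 1 →R1  (0-jn J1 has e-setter on 2)
bond 4 →R2  (J1: bond 2 brought effort, rest push out)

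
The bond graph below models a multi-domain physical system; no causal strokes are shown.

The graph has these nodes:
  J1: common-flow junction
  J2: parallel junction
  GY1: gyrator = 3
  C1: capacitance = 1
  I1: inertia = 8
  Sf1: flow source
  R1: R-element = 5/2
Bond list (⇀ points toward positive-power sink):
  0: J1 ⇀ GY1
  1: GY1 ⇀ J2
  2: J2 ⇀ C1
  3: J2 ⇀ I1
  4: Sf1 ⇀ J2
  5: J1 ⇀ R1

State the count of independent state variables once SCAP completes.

#4 stroke at Sf1  (Sf1: flow source, stroke at near end)
#2 stroke at J2  (prefer integral on C1)
#1 stroke at GY1  (0-jn J2 has e-setter on 2)
#3 stroke at I1  (0-jn J2 has e-setter on 2)
#0 stroke at GY1  (GY1: gyrator matches bond 1)
#5 stroke at J1  (J1 flow already set via bond 0)

2  (C1, I1 all integral)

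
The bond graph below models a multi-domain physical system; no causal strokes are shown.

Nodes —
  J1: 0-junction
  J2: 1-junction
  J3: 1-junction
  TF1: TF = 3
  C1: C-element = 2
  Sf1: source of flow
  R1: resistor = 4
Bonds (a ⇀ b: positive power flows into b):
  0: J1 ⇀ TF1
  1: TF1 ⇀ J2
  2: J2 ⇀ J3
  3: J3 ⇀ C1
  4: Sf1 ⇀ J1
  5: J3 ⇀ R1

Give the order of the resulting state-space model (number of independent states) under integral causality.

b4 |Sf1  (Sf1: flow source, stroke at near end)
b0 |J1  (J1: last free bond brings effort in)
b1 |TF1  (TF TF1: opposite of bond 0)
b2 |J2  (J2 flow already set via bond 1)
b3 |J3  (J3: bond 2 brought flow, rest push out)
b5 |J3  (1-jn J3 has f-setter on 2)

1  (C1 all integral)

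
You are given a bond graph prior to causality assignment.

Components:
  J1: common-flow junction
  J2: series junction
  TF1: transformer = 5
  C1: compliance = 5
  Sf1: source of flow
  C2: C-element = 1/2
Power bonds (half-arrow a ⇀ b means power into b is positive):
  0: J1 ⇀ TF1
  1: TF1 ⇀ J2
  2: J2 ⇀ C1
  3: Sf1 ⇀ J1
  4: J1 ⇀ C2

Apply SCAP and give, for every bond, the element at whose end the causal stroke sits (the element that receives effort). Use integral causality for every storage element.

bond 0 |J1
bond 1 |TF1
bond 2 |J2
bond 3 |Sf1
bond 4 |J1

β3 →Sf1  (source Sf1 imposes f)
β0 →J1  (J1 flow already set via bond 3)
β4 →J1  (common-f at J1 fixed by 3)
β1 →TF1  (TF TF1: opposite of bond 0)
β2 →J2  (1-jn J2 has f-setter on 1)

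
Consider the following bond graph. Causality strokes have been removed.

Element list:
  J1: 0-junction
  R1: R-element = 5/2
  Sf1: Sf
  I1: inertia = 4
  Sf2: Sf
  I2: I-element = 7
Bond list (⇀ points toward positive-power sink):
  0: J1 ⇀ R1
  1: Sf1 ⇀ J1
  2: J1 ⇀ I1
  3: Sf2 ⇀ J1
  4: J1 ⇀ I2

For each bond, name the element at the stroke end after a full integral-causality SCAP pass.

bond 0 →J1
bond 1 →Sf1
bond 2 →I1
bond 3 →Sf2
bond 4 →I2

β1 stroke at Sf1  (Sf1: flow source, stroke at near end)
β3 stroke at Sf2  (Sf2 (Sf) sets flow on bond)
β2 stroke at I1  (I1 integral (f out))
β4 stroke at I2  (prefer integral on I2)
β0 stroke at J1  (J1 needs exactly one e-in)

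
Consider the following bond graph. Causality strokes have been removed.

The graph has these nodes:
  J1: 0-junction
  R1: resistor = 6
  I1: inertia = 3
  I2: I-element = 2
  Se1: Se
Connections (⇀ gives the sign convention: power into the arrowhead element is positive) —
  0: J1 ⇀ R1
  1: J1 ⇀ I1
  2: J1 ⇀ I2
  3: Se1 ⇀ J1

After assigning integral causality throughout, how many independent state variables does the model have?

2  (I1, I2 all integral)

#3 |J1  (Se1 (Se) sets effort on bond)
#0 |R1  (J1 effort already set via bond 3)
#1 |I1  (J1: bond 3 brought effort, rest push out)
#2 |I2  (J1 effort already set via bond 3)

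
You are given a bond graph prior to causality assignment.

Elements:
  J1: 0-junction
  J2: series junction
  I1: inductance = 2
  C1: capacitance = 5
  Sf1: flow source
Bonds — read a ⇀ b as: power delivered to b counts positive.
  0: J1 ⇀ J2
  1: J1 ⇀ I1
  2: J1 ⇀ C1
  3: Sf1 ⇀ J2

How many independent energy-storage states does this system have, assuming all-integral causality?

b3 stroke at Sf1  (Sf1: flow source, stroke at near end)
b0 stroke at J2  (common-f at J2 fixed by 3)
b1 stroke at I1  (I1 integral (f out))
b2 stroke at J1  (J1: last free bond brings effort in)

2  (C1, I1 all integral)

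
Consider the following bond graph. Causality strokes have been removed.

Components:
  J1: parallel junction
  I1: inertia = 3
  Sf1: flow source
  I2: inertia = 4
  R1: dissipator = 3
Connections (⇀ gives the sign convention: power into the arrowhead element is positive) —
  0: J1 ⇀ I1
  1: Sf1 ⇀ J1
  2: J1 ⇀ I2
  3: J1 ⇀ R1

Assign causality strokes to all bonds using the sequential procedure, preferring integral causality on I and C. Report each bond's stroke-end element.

β0 stroke at I1
β1 stroke at Sf1
β2 stroke at I2
β3 stroke at J1

#1 stroke→Sf1  (Sf1 fixes flow; stroke at Sf1)
#0 stroke→I1  (I1 integral (f out))
#2 stroke→I2  (prefer integral on I2)
#3 stroke→J1  (only one effort-in slot at J1)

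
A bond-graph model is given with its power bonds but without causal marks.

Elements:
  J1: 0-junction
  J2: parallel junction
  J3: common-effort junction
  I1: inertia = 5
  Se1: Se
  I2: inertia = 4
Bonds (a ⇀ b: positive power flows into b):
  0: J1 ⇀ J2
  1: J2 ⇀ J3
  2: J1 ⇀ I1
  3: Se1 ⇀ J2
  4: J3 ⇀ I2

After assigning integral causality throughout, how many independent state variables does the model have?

2  (I1, I2 all integral)

bond 3 →J2  (Se1: effort source, stroke at far end)
bond 0 →J1  (0-jn J2 has e-setter on 3)
bond 1 →J3  (common-e at J2 fixed by 3)
bond 4 →I2  (common-e at J3 fixed by 1)
bond 2 →I1  (common-e at J1 fixed by 0)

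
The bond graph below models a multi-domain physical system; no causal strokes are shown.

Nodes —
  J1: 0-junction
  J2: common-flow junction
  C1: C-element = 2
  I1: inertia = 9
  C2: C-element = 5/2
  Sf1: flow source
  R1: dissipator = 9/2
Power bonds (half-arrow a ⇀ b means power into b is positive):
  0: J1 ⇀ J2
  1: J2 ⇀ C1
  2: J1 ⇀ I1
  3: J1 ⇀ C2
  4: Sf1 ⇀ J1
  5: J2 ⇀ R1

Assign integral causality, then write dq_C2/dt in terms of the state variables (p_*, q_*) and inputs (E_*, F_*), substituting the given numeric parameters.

b4 →Sf1  (source Sf1 imposes f)
b1 →J2  (C1 outputs effort q/C1)
b2 →I1  (I1 outputs flow p/I1)
b3 →J1  (prefer integral on C2)
b0 →J2  (common-e at J1 fixed by 3)
b5 →R1  (J2 needs exactly one f-in)

dq_C2/dt = F_Sf1 - p_I1/9 + q_C1/9 - 4*q_C2/45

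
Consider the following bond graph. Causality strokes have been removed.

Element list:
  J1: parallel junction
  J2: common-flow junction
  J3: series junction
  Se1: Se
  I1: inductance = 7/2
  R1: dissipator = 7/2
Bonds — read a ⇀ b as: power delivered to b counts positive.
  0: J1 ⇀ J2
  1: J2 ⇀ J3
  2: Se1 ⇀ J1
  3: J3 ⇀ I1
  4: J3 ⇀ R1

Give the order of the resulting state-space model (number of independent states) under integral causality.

b2 stroke→J1  (source Se1 imposes e)
b0 stroke→J2  (common-e at J1 fixed by 2)
b1 stroke→J3  (closing 1-jn rule on J2)
b3 stroke→I1  (I1: I, integral causality)
b4 stroke→J3  (J3 flow already set via bond 3)

1  (I1 all integral)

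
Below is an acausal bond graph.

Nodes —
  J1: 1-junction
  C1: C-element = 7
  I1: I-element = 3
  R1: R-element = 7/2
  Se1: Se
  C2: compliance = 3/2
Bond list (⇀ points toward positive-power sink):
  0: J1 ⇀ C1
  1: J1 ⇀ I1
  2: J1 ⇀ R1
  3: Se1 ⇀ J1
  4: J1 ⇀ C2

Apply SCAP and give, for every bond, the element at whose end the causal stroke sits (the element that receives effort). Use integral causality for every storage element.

b0 stroke at J1
b1 stroke at I1
b2 stroke at J1
b3 stroke at J1
b4 stroke at J1

#3 stroke at J1  (Se1 (Se) sets effort on bond)
#0 stroke at J1  (C1 integral (e out))
#1 stroke at I1  (prefer integral on I1)
#2 stroke at J1  (1-jn J1 has f-setter on 1)
#4 stroke at J1  (J1 flow already set via bond 1)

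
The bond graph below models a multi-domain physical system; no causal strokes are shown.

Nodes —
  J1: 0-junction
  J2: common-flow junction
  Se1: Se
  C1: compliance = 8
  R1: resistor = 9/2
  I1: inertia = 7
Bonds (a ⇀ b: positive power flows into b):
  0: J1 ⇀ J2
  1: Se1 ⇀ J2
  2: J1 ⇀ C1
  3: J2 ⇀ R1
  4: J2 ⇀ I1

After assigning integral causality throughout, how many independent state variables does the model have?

b1 |J2  (source Se1 imposes e)
b2 |J1  (C1: C, integral causality)
b0 |J2  (common-e at J1 fixed by 2)
b4 |I1  (I1: I, integral causality)
b3 |J2  (J2: bond 4 brought flow, rest push out)

2  (C1, I1 all integral)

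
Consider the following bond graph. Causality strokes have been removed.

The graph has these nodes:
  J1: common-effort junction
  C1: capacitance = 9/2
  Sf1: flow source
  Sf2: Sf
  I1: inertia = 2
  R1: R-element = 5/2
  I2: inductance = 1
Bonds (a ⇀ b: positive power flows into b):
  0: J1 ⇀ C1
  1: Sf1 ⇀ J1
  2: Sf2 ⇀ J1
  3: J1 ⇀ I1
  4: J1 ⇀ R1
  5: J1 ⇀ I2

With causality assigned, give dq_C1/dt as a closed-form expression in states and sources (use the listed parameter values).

bond 1 →Sf1  (Sf1 (Sf) sets flow on bond)
bond 2 →Sf2  (source Sf2 imposes f)
bond 0 →J1  (prefer integral on C1)
bond 3 →I1  (0-jn J1 has e-setter on 0)
bond 4 →R1  (0-jn J1 has e-setter on 0)
bond 5 →I2  (common-e at J1 fixed by 0)

dq_C1/dt = F_Sf1 + F_Sf2 - p_I1/2 - p_I2 - 4*q_C1/45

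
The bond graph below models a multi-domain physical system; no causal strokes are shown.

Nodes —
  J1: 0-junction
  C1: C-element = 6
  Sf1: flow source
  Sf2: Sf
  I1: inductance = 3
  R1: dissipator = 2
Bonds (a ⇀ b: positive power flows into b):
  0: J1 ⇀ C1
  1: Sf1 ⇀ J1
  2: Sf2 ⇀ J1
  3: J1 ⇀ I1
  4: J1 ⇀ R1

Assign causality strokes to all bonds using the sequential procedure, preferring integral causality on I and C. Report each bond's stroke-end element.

#1 →Sf1  (Sf1: flow source, stroke at near end)
#2 →Sf2  (Sf2 (Sf) sets flow on bond)
#0 →J1  (C1 integral (e out))
#3 →I1  (0-jn J1 has e-setter on 0)
#4 →R1  (0-jn J1 has e-setter on 0)

β0 →J1
β1 →Sf1
β2 →Sf2
β3 →I1
β4 →R1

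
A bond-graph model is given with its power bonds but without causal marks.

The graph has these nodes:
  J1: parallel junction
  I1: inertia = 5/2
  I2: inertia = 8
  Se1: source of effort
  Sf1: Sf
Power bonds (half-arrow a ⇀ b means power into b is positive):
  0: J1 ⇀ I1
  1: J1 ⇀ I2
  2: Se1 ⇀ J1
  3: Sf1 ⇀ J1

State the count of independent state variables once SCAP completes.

β2 |J1  (Se1 (Se) sets effort on bond)
β3 |Sf1  (Sf1 (Sf) sets flow on bond)
β0 |I1  (common-e at J1 fixed by 2)
β1 |I2  (J1: bond 2 brought effort, rest push out)

2  (I1, I2 all integral)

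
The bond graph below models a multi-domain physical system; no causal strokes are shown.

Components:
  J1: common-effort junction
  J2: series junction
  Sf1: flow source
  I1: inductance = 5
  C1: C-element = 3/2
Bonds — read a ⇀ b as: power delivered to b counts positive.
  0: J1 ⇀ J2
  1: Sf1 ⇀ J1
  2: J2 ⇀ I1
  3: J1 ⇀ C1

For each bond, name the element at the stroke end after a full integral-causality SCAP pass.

b1 |Sf1  (Sf1: flow source, stroke at near end)
b2 |I1  (I1 integral (f out))
b0 |J2  (common-f at J2 fixed by 2)
b3 |J1  (closing 0-jn rule on J1)

bond 0 stroke at J2
bond 1 stroke at Sf1
bond 2 stroke at I1
bond 3 stroke at J1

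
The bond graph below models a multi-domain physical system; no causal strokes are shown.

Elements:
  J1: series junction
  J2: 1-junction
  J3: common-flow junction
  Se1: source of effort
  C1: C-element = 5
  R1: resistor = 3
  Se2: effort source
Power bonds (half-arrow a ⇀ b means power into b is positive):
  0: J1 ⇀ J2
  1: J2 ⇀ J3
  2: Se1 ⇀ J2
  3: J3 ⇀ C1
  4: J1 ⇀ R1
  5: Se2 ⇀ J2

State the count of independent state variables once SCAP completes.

1  (C1 all integral)

#2 stroke→J2  (Se1 (Se) sets effort on bond)
#5 stroke→J2  (Se2: effort source, stroke at far end)
#3 stroke→J3  (C1 outputs effort q/C1)
#1 stroke→J2  (closing 1-jn rule on J3)
#0 stroke→J1  (J2: last free bond brings flow in)
#4 stroke→R1  (J1 needs exactly one f-in)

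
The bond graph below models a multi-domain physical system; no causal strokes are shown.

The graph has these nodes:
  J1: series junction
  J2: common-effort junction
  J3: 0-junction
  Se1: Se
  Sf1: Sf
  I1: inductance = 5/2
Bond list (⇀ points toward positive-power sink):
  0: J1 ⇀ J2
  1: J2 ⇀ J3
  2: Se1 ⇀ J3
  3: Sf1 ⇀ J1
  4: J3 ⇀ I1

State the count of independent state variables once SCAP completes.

1  (I1 all integral)

b2 |J3  (Se1: effort source, stroke at far end)
b3 |Sf1  (Sf1: flow source, stroke at near end)
b0 |J1  (1-jn J1 has f-setter on 3)
b1 |J2  (J2: last free bond brings effort in)
b4 |I1  (J3 effort already set via bond 2)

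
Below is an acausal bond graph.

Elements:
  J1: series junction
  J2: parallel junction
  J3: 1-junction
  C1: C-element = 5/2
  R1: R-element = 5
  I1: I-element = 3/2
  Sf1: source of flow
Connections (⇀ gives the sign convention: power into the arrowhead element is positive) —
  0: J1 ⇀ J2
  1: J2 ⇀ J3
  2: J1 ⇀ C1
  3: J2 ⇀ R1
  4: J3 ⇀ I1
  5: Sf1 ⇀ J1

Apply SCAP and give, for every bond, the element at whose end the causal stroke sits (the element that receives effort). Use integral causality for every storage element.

bond 0 →J1
bond 1 →J3
bond 2 →J1
bond 3 →J2
bond 4 →I1
bond 5 →Sf1

β5 |Sf1  (source Sf1 imposes f)
β0 |J1  (J1 flow already set via bond 5)
β2 |J1  (J1: bond 5 brought flow, rest push out)
β4 |I1  (I1 outputs flow p/I1)
β1 |J3  (J3: bond 4 brought flow, rest push out)
β3 |J2  (J2: last free bond brings effort in)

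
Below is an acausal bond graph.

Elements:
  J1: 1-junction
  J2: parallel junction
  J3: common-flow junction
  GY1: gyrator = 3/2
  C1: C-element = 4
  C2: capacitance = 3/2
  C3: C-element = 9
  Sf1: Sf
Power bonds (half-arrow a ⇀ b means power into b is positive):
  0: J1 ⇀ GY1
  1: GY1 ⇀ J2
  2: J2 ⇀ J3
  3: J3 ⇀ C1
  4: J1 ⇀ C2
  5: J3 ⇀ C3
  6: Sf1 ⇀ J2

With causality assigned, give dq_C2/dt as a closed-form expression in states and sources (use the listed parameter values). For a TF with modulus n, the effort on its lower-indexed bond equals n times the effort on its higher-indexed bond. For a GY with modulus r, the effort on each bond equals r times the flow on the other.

b6 stroke at Sf1  (source Sf1 imposes f)
b3 stroke at J3  (C1 outputs effort q/C1)
b4 stroke at J1  (prefer integral on C2)
b0 stroke at GY1  (J1: last free bond brings flow in)
b1 stroke at GY1  (GY1 both-in/both-out from 0)
b2 stroke at J2  (J2 needs exactly one e-in)
b5 stroke at J3  (common-f at J3 fixed by 2)

dq_C2/dt = q_C1/6 + 2*q_C3/27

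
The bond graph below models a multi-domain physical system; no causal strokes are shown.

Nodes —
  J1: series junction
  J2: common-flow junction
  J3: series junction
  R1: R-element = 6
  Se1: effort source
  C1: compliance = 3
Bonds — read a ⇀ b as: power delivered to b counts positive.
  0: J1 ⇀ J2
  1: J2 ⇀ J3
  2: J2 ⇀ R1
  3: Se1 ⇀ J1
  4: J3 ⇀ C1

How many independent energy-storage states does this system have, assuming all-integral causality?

#3 stroke at J1  (source Se1 imposes e)
#0 stroke at J2  (closing 1-jn rule on J1)
#4 stroke at J3  (prefer integral on C1)
#1 stroke at J2  (J3 needs exactly one f-in)
#2 stroke at R1  (J2 needs exactly one f-in)

1  (C1 all integral)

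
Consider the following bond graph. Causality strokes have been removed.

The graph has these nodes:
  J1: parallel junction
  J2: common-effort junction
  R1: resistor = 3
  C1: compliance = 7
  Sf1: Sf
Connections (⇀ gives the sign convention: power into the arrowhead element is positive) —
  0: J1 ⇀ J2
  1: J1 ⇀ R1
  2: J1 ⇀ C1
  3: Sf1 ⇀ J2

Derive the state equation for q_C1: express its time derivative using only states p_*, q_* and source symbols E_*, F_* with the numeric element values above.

dq_C1/dt = F_Sf1 - q_C1/21

b3 stroke→Sf1  (Sf1: flow source, stroke at near end)
b0 stroke→J2  (J2 needs exactly one e-in)
b2 stroke→J1  (C1 outputs effort q/C1)
b1 stroke→R1  (0-jn J1 has e-setter on 2)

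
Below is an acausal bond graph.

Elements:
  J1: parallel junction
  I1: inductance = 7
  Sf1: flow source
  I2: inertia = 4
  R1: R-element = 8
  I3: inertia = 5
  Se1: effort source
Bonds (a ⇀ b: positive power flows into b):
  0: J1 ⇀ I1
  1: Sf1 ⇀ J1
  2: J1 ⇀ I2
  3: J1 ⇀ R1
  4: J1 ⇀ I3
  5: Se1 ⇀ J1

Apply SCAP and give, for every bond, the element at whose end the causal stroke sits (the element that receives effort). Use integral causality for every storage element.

β0 →I1
β1 →Sf1
β2 →I2
β3 →R1
β4 →I3
β5 →J1

β1 →Sf1  (source Sf1 imposes f)
β5 →J1  (Se1 (Se) sets effort on bond)
β0 →I1  (0-jn J1 has e-setter on 5)
β2 →I2  (J1: bond 5 brought effort, rest push out)
β3 →R1  (0-jn J1 has e-setter on 5)
β4 →I3  (0-jn J1 has e-setter on 5)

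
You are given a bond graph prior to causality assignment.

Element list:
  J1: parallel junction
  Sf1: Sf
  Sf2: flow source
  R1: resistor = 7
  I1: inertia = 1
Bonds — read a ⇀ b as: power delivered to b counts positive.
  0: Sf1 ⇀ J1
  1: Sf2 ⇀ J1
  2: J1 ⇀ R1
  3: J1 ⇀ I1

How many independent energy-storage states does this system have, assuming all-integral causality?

β0 →Sf1  (Sf1: flow source, stroke at near end)
β1 →Sf2  (Sf2: flow source, stroke at near end)
β3 →I1  (I1 integral (f out))
β2 →J1  (J1 needs exactly one e-in)

1  (I1 all integral)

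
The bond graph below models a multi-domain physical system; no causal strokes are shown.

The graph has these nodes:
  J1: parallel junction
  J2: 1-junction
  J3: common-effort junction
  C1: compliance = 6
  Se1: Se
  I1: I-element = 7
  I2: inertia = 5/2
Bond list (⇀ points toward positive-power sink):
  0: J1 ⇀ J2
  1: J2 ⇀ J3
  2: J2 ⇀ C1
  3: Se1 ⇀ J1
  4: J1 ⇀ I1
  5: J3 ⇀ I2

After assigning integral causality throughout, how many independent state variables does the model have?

bond 3 |J1  (Se1 (Se) sets effort on bond)
bond 0 |J2  (common-e at J1 fixed by 3)
bond 4 |I1  (common-e at J1 fixed by 3)
bond 2 |J2  (C1 outputs effort q/C1)
bond 1 |J3  (J2: last free bond brings flow in)
bond 5 |I2  (J3 effort already set via bond 1)

3  (C1, I1, I2 all integral)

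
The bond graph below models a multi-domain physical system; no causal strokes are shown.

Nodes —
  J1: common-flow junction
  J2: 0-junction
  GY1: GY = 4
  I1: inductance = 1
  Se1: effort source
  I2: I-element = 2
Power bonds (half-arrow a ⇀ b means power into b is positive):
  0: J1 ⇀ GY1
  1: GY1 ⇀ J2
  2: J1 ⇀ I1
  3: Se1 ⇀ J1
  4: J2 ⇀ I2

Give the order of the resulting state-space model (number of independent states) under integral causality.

2  (I1, I2 all integral)

bond 3 |J1  (Se1 fixes effort; stroke away)
bond 2 |I1  (I1 outputs flow p/I1)
bond 0 |J1  (J1 flow already set via bond 2)
bond 1 |J2  (GY GY1: same side as bond 0)
bond 4 |I2  (common-e at J2 fixed by 1)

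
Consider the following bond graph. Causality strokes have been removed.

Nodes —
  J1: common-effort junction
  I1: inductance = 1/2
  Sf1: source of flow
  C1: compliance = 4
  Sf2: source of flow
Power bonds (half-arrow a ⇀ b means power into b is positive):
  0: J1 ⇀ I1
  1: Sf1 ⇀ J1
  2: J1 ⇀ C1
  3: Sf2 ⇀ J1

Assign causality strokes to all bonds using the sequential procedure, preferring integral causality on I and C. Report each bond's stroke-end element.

bond 0 stroke→I1
bond 1 stroke→Sf1
bond 2 stroke→J1
bond 3 stroke→Sf2

bond 1 stroke→Sf1  (Sf1 fixes flow; stroke at Sf1)
bond 3 stroke→Sf2  (Sf2 fixes flow; stroke at Sf2)
bond 0 stroke→I1  (I1 integral (f out))
bond 2 stroke→J1  (only one effort-in slot at J1)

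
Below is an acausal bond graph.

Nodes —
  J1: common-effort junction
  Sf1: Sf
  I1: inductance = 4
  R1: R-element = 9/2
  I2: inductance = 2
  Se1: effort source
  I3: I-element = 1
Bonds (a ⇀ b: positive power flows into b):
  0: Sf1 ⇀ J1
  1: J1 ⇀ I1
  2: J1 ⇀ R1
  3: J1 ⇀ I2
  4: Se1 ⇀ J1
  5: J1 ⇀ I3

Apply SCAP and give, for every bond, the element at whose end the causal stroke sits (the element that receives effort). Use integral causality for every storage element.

b0 |Sf1
b1 |I1
b2 |R1
b3 |I2
b4 |J1
b5 |I3

#0 stroke→Sf1  (source Sf1 imposes f)
#4 stroke→J1  (Se1: effort source, stroke at far end)
#1 stroke→I1  (0-jn J1 has e-setter on 4)
#2 stroke→R1  (common-e at J1 fixed by 4)
#3 stroke→I2  (J1 effort already set via bond 4)
#5 stroke→I3  (common-e at J1 fixed by 4)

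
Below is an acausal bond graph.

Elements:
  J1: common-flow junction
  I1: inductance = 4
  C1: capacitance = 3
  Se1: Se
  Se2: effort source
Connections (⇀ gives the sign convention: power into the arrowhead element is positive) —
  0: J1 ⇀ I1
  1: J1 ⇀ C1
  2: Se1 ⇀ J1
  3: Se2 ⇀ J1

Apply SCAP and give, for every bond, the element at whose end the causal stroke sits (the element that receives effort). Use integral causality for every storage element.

bond 2 stroke→J1  (Se1 fixes effort; stroke away)
bond 3 stroke→J1  (Se2 (Se) sets effort on bond)
bond 0 stroke→I1  (I1 outputs flow p/I1)
bond 1 stroke→J1  (J1: bond 0 brought flow, rest push out)

#0 |I1
#1 |J1
#2 |J1
#3 |J1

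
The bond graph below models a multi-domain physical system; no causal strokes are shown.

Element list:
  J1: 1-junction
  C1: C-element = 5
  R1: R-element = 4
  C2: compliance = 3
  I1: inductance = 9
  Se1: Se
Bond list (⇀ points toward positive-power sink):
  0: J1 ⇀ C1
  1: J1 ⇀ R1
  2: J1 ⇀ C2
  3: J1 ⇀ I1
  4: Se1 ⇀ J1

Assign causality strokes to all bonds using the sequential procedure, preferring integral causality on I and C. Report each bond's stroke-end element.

b4 stroke at J1  (Se1 (Se) sets effort on bond)
b0 stroke at J1  (C1 integral (e out))
b2 stroke at J1  (prefer integral on C2)
b3 stroke at I1  (I1 outputs flow p/I1)
b1 stroke at J1  (common-f at J1 fixed by 3)

β0 →J1
β1 →J1
β2 →J1
β3 →I1
β4 →J1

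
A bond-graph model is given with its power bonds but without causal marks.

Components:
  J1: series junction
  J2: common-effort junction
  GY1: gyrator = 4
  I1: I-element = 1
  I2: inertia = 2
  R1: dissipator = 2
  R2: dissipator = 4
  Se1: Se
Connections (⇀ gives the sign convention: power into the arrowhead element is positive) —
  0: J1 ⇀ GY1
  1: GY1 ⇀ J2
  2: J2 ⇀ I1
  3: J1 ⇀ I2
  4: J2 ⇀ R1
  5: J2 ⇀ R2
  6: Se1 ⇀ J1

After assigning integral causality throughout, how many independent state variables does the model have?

#6 →J1  (Se1 (Se) sets effort on bond)
#2 →I1  (I1 integral (f out))
#3 →I2  (I2 outputs flow p/I2)
#0 →J1  (1-jn J1 has f-setter on 3)
#1 →J2  (GY1 both-in/both-out from 0)
#4 →R1  (0-jn J2 has e-setter on 1)
#5 →R2  (0-jn J2 has e-setter on 1)

2  (I1, I2 all integral)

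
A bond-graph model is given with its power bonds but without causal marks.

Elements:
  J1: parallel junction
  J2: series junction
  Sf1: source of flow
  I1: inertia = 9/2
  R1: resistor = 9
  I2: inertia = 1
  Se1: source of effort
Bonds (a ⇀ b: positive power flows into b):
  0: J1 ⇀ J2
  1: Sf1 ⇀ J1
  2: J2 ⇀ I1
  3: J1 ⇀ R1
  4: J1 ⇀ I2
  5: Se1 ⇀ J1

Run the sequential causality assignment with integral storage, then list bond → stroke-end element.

b0 stroke→J2
b1 stroke→Sf1
b2 stroke→I1
b3 stroke→R1
b4 stroke→I2
b5 stroke→J1

b1 stroke→Sf1  (Sf1: flow source, stroke at near end)
b5 stroke→J1  (Se1 (Se) sets effort on bond)
b0 stroke→J2  (common-e at J1 fixed by 5)
b3 stroke→R1  (J1: bond 5 brought effort, rest push out)
b4 stroke→I2  (0-jn J1 has e-setter on 5)
b2 stroke→I1  (J2 needs exactly one f-in)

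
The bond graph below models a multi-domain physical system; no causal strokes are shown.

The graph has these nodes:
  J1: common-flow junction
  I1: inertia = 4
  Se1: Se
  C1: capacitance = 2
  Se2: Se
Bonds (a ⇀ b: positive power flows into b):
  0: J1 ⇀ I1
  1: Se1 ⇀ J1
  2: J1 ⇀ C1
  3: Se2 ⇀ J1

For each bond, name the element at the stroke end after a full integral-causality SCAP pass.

bond 1 stroke at J1  (source Se1 imposes e)
bond 3 stroke at J1  (source Se2 imposes e)
bond 0 stroke at I1  (I1: I, integral causality)
bond 2 stroke at J1  (J1: bond 0 brought flow, rest push out)

#0 →I1
#1 →J1
#2 →J1
#3 →J1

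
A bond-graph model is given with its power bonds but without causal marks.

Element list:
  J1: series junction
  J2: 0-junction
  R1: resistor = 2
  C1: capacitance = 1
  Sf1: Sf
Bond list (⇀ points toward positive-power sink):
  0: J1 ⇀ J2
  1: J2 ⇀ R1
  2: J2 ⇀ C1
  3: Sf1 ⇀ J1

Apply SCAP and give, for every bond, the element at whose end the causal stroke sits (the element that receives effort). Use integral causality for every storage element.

bond 0 stroke→J1
bond 1 stroke→R1
bond 2 stroke→J2
bond 3 stroke→Sf1

bond 3 |Sf1  (Sf1: flow source, stroke at near end)
bond 0 |J1  (common-f at J1 fixed by 3)
bond 2 |J2  (C1 outputs effort q/C1)
bond 1 |R1  (0-jn J2 has e-setter on 2)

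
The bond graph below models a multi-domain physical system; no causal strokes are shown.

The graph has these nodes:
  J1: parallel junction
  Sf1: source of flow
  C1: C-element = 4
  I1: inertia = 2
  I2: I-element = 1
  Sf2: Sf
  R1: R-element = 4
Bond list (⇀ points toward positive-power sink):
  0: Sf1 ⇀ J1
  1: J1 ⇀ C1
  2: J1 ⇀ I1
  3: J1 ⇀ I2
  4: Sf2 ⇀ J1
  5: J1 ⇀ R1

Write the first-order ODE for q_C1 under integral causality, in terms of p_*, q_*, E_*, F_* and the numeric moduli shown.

β0 stroke at Sf1  (Sf1 (Sf) sets flow on bond)
β4 stroke at Sf2  (Sf2 fixes flow; stroke at Sf2)
β1 stroke at J1  (prefer integral on C1)
β2 stroke at I1  (J1: bond 1 brought effort, rest push out)
β3 stroke at I2  (J1: bond 1 brought effort, rest push out)
β5 stroke at R1  (common-e at J1 fixed by 1)

dq_C1/dt = F_Sf1 + F_Sf2 - p_I1/2 - p_I2 - q_C1/16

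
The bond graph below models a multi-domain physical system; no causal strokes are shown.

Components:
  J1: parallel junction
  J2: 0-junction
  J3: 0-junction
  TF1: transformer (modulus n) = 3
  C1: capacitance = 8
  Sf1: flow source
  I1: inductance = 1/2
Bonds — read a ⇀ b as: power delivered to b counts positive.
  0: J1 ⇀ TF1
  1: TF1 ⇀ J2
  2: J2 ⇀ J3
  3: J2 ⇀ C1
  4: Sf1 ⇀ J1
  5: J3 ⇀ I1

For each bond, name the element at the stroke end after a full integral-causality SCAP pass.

bond 0 stroke at J1
bond 1 stroke at TF1
bond 2 stroke at J3
bond 3 stroke at J2
bond 4 stroke at Sf1
bond 5 stroke at I1

#4 stroke at Sf1  (Sf1: flow source, stroke at near end)
#0 stroke at J1  (J1 needs exactly one e-in)
#1 stroke at TF1  (TF1: transformer flips bond 0)
#3 stroke at J2  (C1: C, integral causality)
#2 stroke at J3  (J2: bond 3 brought effort, rest push out)
#5 stroke at I1  (0-jn J3 has e-setter on 2)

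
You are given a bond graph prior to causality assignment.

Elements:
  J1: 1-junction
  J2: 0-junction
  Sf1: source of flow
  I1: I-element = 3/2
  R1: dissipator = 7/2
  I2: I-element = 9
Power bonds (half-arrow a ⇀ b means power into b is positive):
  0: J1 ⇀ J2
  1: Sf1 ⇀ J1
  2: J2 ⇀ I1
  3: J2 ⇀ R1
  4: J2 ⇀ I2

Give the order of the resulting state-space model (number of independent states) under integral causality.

2  (I1, I2 all integral)

bond 1 stroke at Sf1  (Sf1 (Sf) sets flow on bond)
bond 0 stroke at J1  (J1: bond 1 brought flow, rest push out)
bond 2 stroke at I1  (I1 integral (f out))
bond 4 stroke at I2  (prefer integral on I2)
bond 3 stroke at J2  (J2: last free bond brings effort in)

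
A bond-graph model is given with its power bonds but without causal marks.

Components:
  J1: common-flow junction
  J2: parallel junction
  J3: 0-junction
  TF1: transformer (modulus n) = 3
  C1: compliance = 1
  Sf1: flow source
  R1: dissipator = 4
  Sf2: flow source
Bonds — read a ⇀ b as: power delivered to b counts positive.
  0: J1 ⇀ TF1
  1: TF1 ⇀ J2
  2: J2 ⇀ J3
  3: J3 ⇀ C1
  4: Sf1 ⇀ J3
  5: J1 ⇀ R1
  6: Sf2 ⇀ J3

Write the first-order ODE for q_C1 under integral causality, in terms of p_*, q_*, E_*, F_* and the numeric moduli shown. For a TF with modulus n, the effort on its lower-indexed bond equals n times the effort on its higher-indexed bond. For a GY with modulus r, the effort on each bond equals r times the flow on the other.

dq_C1/dt = F_Sf1 + F_Sf2 - 9*q_C1/4

β4 stroke at Sf1  (Sf1 (Sf) sets flow on bond)
β6 stroke at Sf2  (Sf2 fixes flow; stroke at Sf2)
β3 stroke at J3  (C1: C, integral causality)
β2 stroke at J2  (J3: bond 3 brought effort, rest push out)
β1 stroke at TF1  (common-e at J2 fixed by 2)
β0 stroke at J1  (TF1: transformer flips bond 1)
β5 stroke at R1  (J1: last free bond brings flow in)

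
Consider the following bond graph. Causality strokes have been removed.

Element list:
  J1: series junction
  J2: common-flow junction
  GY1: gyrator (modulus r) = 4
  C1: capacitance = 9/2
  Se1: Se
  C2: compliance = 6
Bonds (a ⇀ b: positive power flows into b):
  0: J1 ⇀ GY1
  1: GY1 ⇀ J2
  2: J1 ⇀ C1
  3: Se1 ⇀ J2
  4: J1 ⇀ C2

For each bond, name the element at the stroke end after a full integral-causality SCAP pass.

b0 stroke→GY1
b1 stroke→GY1
b2 stroke→J1
b3 stroke→J2
b4 stroke→J1

#3 |J2  (Se1 (Se) sets effort on bond)
#1 |GY1  (J2 needs exactly one f-in)
#0 |GY1  (GY GY1: same side as bond 1)
#2 |J1  (J1: bond 0 brought flow, rest push out)
#4 |J1  (J1 flow already set via bond 0)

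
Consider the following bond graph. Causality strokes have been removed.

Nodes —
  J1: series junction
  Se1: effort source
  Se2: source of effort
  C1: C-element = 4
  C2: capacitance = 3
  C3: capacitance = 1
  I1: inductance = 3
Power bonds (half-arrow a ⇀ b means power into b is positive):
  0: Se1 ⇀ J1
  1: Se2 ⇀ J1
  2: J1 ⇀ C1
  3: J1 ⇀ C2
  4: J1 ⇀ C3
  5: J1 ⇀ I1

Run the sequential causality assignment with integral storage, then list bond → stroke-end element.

β0 stroke→J1
β1 stroke→J1
β2 stroke→J1
β3 stroke→J1
β4 stroke→J1
β5 stroke→I1

b0 →J1  (Se1 (Se) sets effort on bond)
b1 →J1  (Se2 fixes effort; stroke away)
b2 →J1  (prefer integral on C1)
b3 →J1  (prefer integral on C2)
b4 →J1  (C3 integral (e out))
b5 →I1  (J1: last free bond brings flow in)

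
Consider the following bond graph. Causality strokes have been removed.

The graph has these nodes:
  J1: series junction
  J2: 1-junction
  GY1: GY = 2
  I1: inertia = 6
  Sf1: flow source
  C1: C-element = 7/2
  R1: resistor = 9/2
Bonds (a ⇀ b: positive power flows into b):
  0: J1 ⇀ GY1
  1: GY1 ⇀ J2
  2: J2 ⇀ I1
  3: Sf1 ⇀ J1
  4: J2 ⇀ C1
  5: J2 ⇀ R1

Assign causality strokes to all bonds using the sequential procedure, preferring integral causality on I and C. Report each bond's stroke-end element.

b3 |Sf1  (Sf1 (Sf) sets flow on bond)
b0 |J1  (1-jn J1 has f-setter on 3)
b1 |J2  (GY1 both-in/both-out from 0)
b2 |I1  (prefer integral on I1)
b4 |J2  (1-jn J2 has f-setter on 2)
b5 |J2  (common-f at J2 fixed by 2)

β0 |J1
β1 |J2
β2 |I1
β3 |Sf1
β4 |J2
β5 |J2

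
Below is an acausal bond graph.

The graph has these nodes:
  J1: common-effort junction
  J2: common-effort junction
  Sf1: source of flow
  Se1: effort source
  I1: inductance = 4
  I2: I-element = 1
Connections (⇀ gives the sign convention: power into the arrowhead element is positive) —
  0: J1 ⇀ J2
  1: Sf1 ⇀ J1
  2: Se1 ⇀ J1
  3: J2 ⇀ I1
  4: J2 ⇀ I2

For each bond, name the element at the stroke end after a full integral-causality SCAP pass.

#1 stroke at Sf1  (Sf1 fixes flow; stroke at Sf1)
#2 stroke at J1  (Se1 fixes effort; stroke away)
#0 stroke at J2  (common-e at J1 fixed by 2)
#3 stroke at I1  (J2 effort already set via bond 0)
#4 stroke at I2  (common-e at J2 fixed by 0)

#0 stroke→J2
#1 stroke→Sf1
#2 stroke→J1
#3 stroke→I1
#4 stroke→I2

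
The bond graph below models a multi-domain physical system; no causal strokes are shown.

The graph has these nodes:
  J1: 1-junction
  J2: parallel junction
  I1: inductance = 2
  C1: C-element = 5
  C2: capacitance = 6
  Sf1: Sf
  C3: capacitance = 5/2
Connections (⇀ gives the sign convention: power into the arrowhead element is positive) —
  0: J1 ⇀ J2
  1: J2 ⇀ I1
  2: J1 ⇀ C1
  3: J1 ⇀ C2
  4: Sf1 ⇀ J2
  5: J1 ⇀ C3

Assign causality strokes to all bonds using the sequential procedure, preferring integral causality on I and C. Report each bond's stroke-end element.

bond 4 stroke→Sf1  (source Sf1 imposes f)
bond 1 stroke→I1  (I1 outputs flow p/I1)
bond 0 stroke→J2  (only one effort-in slot at J2)
bond 2 stroke→J1  (1-jn J1 has f-setter on 0)
bond 3 stroke→J1  (J1 flow already set via bond 0)
bond 5 stroke→J1  (common-f at J1 fixed by 0)

β0 stroke→J2
β1 stroke→I1
β2 stroke→J1
β3 stroke→J1
β4 stroke→Sf1
β5 stroke→J1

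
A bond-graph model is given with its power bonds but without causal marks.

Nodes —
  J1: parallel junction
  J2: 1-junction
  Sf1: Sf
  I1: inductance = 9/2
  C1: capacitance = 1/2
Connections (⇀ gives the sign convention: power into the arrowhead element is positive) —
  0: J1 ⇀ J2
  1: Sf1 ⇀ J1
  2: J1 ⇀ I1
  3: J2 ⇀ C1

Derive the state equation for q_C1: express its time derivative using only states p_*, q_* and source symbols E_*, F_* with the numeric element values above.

dq_C1/dt = F_Sf1 - 2*p_I1/9

β1 |Sf1  (source Sf1 imposes f)
β2 |I1  (I1 integral (f out))
β0 |J1  (only one effort-in slot at J1)
β3 |J2  (1-jn J2 has f-setter on 0)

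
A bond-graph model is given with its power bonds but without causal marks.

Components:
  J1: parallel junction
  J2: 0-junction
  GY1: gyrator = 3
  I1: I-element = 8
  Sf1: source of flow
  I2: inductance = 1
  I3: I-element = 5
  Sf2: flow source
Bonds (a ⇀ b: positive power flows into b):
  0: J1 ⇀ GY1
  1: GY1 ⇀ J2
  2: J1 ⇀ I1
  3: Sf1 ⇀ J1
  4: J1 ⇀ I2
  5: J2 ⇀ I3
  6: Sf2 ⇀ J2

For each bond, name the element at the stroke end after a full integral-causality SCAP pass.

bond 3 |Sf1  (Sf1 fixes flow; stroke at Sf1)
bond 6 |Sf2  (Sf2 fixes flow; stroke at Sf2)
bond 2 |I1  (I1 integral (f out))
bond 4 |I2  (I2 integral (f out))
bond 0 |J1  (closing 0-jn rule on J1)
bond 1 |J2  (GY1 both-in/both-out from 0)
bond 5 |I3  (common-e at J2 fixed by 1)

b0 |J1
b1 |J2
b2 |I1
b3 |Sf1
b4 |I2
b5 |I3
b6 |Sf2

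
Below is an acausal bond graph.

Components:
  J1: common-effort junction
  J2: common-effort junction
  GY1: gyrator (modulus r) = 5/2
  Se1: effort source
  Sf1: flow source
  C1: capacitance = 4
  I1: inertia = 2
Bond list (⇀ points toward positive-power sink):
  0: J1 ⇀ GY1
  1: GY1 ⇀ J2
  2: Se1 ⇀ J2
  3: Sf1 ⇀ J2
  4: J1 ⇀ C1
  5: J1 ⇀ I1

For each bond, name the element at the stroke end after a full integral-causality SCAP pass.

b2 |J2  (source Se1 imposes e)
b3 |Sf1  (Sf1 (Sf) sets flow on bond)
b1 |GY1  (J2 effort already set via bond 2)
b0 |GY1  (through GY1, causality inverts; strokes same side of GY1)
b4 |J1  (C1 outputs effort q/C1)
b5 |I1  (J1: bond 4 brought effort, rest push out)

bond 0 stroke at GY1
bond 1 stroke at GY1
bond 2 stroke at J2
bond 3 stroke at Sf1
bond 4 stroke at J1
bond 5 stroke at I1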